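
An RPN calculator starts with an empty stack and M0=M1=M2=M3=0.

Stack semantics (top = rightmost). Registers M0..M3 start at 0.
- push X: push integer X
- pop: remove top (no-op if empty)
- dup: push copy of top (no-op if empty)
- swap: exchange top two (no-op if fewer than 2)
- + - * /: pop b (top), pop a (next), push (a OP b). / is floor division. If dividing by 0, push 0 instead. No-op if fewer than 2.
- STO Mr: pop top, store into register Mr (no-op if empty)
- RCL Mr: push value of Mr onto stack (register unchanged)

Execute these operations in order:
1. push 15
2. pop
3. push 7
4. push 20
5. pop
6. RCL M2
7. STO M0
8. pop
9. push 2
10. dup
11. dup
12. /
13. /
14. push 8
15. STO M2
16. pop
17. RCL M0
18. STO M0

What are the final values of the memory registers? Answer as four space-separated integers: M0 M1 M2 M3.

After op 1 (push 15): stack=[15] mem=[0,0,0,0]
After op 2 (pop): stack=[empty] mem=[0,0,0,0]
After op 3 (push 7): stack=[7] mem=[0,0,0,0]
After op 4 (push 20): stack=[7,20] mem=[0,0,0,0]
After op 5 (pop): stack=[7] mem=[0,0,0,0]
After op 6 (RCL M2): stack=[7,0] mem=[0,0,0,0]
After op 7 (STO M0): stack=[7] mem=[0,0,0,0]
After op 8 (pop): stack=[empty] mem=[0,0,0,0]
After op 9 (push 2): stack=[2] mem=[0,0,0,0]
After op 10 (dup): stack=[2,2] mem=[0,0,0,0]
After op 11 (dup): stack=[2,2,2] mem=[0,0,0,0]
After op 12 (/): stack=[2,1] mem=[0,0,0,0]
After op 13 (/): stack=[2] mem=[0,0,0,0]
After op 14 (push 8): stack=[2,8] mem=[0,0,0,0]
After op 15 (STO M2): stack=[2] mem=[0,0,8,0]
After op 16 (pop): stack=[empty] mem=[0,0,8,0]
After op 17 (RCL M0): stack=[0] mem=[0,0,8,0]
After op 18 (STO M0): stack=[empty] mem=[0,0,8,0]

Answer: 0 0 8 0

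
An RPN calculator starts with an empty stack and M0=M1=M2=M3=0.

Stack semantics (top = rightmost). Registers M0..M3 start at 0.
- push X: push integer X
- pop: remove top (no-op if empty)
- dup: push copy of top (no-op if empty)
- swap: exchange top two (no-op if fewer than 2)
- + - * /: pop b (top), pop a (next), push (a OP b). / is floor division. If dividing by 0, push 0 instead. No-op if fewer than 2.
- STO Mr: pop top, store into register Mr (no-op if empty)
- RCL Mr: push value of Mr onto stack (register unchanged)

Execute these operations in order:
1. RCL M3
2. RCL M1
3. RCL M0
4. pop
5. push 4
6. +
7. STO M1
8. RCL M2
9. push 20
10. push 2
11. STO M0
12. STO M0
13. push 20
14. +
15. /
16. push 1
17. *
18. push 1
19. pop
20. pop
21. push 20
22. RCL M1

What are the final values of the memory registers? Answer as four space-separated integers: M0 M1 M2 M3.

After op 1 (RCL M3): stack=[0] mem=[0,0,0,0]
After op 2 (RCL M1): stack=[0,0] mem=[0,0,0,0]
After op 3 (RCL M0): stack=[0,0,0] mem=[0,0,0,0]
After op 4 (pop): stack=[0,0] mem=[0,0,0,0]
After op 5 (push 4): stack=[0,0,4] mem=[0,0,0,0]
After op 6 (+): stack=[0,4] mem=[0,0,0,0]
After op 7 (STO M1): stack=[0] mem=[0,4,0,0]
After op 8 (RCL M2): stack=[0,0] mem=[0,4,0,0]
After op 9 (push 20): stack=[0,0,20] mem=[0,4,0,0]
After op 10 (push 2): stack=[0,0,20,2] mem=[0,4,0,0]
After op 11 (STO M0): stack=[0,0,20] mem=[2,4,0,0]
After op 12 (STO M0): stack=[0,0] mem=[20,4,0,0]
After op 13 (push 20): stack=[0,0,20] mem=[20,4,0,0]
After op 14 (+): stack=[0,20] mem=[20,4,0,0]
After op 15 (/): stack=[0] mem=[20,4,0,0]
After op 16 (push 1): stack=[0,1] mem=[20,4,0,0]
After op 17 (*): stack=[0] mem=[20,4,0,0]
After op 18 (push 1): stack=[0,1] mem=[20,4,0,0]
After op 19 (pop): stack=[0] mem=[20,4,0,0]
After op 20 (pop): stack=[empty] mem=[20,4,0,0]
After op 21 (push 20): stack=[20] mem=[20,4,0,0]
After op 22 (RCL M1): stack=[20,4] mem=[20,4,0,0]

Answer: 20 4 0 0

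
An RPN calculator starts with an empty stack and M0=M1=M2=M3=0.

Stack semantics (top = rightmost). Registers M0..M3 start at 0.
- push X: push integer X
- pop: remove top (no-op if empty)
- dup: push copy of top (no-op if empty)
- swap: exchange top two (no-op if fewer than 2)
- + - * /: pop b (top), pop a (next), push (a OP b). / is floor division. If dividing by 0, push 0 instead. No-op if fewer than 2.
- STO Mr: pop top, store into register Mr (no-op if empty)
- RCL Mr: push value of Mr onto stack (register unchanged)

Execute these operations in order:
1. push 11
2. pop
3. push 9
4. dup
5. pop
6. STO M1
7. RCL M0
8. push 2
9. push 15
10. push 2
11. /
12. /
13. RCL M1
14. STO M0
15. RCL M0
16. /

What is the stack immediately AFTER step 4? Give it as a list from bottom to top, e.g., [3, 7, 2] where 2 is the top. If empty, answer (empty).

After op 1 (push 11): stack=[11] mem=[0,0,0,0]
After op 2 (pop): stack=[empty] mem=[0,0,0,0]
After op 3 (push 9): stack=[9] mem=[0,0,0,0]
After op 4 (dup): stack=[9,9] mem=[0,0,0,0]

[9, 9]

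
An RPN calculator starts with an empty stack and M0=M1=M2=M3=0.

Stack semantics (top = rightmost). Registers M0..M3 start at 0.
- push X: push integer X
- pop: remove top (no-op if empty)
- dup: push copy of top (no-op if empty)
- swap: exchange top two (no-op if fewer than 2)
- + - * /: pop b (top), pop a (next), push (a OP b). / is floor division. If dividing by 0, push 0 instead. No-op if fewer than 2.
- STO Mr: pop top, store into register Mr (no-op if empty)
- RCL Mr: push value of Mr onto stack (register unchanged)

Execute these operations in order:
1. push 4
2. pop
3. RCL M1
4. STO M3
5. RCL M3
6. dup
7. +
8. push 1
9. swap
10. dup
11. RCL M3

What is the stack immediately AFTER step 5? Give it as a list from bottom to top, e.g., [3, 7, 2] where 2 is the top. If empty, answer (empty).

After op 1 (push 4): stack=[4] mem=[0,0,0,0]
After op 2 (pop): stack=[empty] mem=[0,0,0,0]
After op 3 (RCL M1): stack=[0] mem=[0,0,0,0]
After op 4 (STO M3): stack=[empty] mem=[0,0,0,0]
After op 5 (RCL M3): stack=[0] mem=[0,0,0,0]

[0]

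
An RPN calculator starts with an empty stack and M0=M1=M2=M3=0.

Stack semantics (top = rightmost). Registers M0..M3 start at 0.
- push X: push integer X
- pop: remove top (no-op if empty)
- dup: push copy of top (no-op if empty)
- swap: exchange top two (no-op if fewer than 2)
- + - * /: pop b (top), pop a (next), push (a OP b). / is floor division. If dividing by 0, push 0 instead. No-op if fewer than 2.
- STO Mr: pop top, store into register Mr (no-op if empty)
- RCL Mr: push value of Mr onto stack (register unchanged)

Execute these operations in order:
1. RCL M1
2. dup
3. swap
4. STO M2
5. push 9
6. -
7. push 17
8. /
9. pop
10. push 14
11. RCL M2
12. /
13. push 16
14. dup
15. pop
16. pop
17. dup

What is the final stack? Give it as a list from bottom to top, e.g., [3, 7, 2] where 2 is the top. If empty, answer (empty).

Answer: [0, 0]

Derivation:
After op 1 (RCL M1): stack=[0] mem=[0,0,0,0]
After op 2 (dup): stack=[0,0] mem=[0,0,0,0]
After op 3 (swap): stack=[0,0] mem=[0,0,0,0]
After op 4 (STO M2): stack=[0] mem=[0,0,0,0]
After op 5 (push 9): stack=[0,9] mem=[0,0,0,0]
After op 6 (-): stack=[-9] mem=[0,0,0,0]
After op 7 (push 17): stack=[-9,17] mem=[0,0,0,0]
After op 8 (/): stack=[-1] mem=[0,0,0,0]
After op 9 (pop): stack=[empty] mem=[0,0,0,0]
After op 10 (push 14): stack=[14] mem=[0,0,0,0]
After op 11 (RCL M2): stack=[14,0] mem=[0,0,0,0]
After op 12 (/): stack=[0] mem=[0,0,0,0]
After op 13 (push 16): stack=[0,16] mem=[0,0,0,0]
After op 14 (dup): stack=[0,16,16] mem=[0,0,0,0]
After op 15 (pop): stack=[0,16] mem=[0,0,0,0]
After op 16 (pop): stack=[0] mem=[0,0,0,0]
After op 17 (dup): stack=[0,0] mem=[0,0,0,0]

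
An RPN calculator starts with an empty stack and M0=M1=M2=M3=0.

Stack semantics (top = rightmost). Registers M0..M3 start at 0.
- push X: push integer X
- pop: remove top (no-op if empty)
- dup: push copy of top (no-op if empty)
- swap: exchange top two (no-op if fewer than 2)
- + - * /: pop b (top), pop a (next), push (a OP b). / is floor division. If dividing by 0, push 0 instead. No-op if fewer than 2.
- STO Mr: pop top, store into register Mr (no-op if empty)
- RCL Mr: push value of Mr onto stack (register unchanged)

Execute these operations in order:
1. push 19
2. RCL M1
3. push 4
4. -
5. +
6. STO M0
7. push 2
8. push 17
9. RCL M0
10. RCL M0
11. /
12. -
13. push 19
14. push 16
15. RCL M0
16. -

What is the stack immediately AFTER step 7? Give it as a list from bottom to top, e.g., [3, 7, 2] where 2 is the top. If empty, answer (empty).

After op 1 (push 19): stack=[19] mem=[0,0,0,0]
After op 2 (RCL M1): stack=[19,0] mem=[0,0,0,0]
After op 3 (push 4): stack=[19,0,4] mem=[0,0,0,0]
After op 4 (-): stack=[19,-4] mem=[0,0,0,0]
After op 5 (+): stack=[15] mem=[0,0,0,0]
After op 6 (STO M0): stack=[empty] mem=[15,0,0,0]
After op 7 (push 2): stack=[2] mem=[15,0,0,0]

[2]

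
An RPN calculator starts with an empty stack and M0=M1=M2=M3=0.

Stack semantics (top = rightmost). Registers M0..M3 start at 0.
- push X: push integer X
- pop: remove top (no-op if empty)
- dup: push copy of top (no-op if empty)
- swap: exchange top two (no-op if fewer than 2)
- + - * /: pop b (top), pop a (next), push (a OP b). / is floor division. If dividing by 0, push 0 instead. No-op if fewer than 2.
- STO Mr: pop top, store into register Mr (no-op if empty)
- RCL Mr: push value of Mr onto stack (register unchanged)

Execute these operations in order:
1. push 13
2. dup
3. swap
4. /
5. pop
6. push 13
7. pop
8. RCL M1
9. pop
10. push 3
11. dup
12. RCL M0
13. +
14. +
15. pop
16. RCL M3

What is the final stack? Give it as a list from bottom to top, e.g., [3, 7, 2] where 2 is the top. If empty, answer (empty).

Answer: [0]

Derivation:
After op 1 (push 13): stack=[13] mem=[0,0,0,0]
After op 2 (dup): stack=[13,13] mem=[0,0,0,0]
After op 3 (swap): stack=[13,13] mem=[0,0,0,0]
After op 4 (/): stack=[1] mem=[0,0,0,0]
After op 5 (pop): stack=[empty] mem=[0,0,0,0]
After op 6 (push 13): stack=[13] mem=[0,0,0,0]
After op 7 (pop): stack=[empty] mem=[0,0,0,0]
After op 8 (RCL M1): stack=[0] mem=[0,0,0,0]
After op 9 (pop): stack=[empty] mem=[0,0,0,0]
After op 10 (push 3): stack=[3] mem=[0,0,0,0]
After op 11 (dup): stack=[3,3] mem=[0,0,0,0]
After op 12 (RCL M0): stack=[3,3,0] mem=[0,0,0,0]
After op 13 (+): stack=[3,3] mem=[0,0,0,0]
After op 14 (+): stack=[6] mem=[0,0,0,0]
After op 15 (pop): stack=[empty] mem=[0,0,0,0]
After op 16 (RCL M3): stack=[0] mem=[0,0,0,0]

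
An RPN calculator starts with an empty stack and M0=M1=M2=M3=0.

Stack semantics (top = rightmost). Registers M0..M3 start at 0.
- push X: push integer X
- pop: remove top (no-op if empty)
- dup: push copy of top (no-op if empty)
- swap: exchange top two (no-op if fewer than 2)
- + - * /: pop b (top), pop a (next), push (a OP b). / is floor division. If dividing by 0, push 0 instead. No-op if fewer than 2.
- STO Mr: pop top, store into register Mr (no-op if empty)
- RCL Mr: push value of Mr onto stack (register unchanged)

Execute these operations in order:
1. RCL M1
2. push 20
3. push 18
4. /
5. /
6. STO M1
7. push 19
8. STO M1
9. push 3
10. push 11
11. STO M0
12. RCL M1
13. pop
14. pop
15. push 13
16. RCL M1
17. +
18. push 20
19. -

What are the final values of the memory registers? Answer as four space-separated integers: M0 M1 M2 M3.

Answer: 11 19 0 0

Derivation:
After op 1 (RCL M1): stack=[0] mem=[0,0,0,0]
After op 2 (push 20): stack=[0,20] mem=[0,0,0,0]
After op 3 (push 18): stack=[0,20,18] mem=[0,0,0,0]
After op 4 (/): stack=[0,1] mem=[0,0,0,0]
After op 5 (/): stack=[0] mem=[0,0,0,0]
After op 6 (STO M1): stack=[empty] mem=[0,0,0,0]
After op 7 (push 19): stack=[19] mem=[0,0,0,0]
After op 8 (STO M1): stack=[empty] mem=[0,19,0,0]
After op 9 (push 3): stack=[3] mem=[0,19,0,0]
After op 10 (push 11): stack=[3,11] mem=[0,19,0,0]
After op 11 (STO M0): stack=[3] mem=[11,19,0,0]
After op 12 (RCL M1): stack=[3,19] mem=[11,19,0,0]
After op 13 (pop): stack=[3] mem=[11,19,0,0]
After op 14 (pop): stack=[empty] mem=[11,19,0,0]
After op 15 (push 13): stack=[13] mem=[11,19,0,0]
After op 16 (RCL M1): stack=[13,19] mem=[11,19,0,0]
After op 17 (+): stack=[32] mem=[11,19,0,0]
After op 18 (push 20): stack=[32,20] mem=[11,19,0,0]
After op 19 (-): stack=[12] mem=[11,19,0,0]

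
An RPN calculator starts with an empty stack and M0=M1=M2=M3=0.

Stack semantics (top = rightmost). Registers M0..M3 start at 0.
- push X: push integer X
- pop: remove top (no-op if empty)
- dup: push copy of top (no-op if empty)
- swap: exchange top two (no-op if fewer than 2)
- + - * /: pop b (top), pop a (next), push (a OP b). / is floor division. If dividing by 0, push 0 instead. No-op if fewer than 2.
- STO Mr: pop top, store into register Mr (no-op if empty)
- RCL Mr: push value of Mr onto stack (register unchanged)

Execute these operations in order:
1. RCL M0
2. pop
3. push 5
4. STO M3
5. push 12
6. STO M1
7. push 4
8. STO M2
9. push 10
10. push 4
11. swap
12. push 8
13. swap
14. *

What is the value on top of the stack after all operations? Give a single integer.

After op 1 (RCL M0): stack=[0] mem=[0,0,0,0]
After op 2 (pop): stack=[empty] mem=[0,0,0,0]
After op 3 (push 5): stack=[5] mem=[0,0,0,0]
After op 4 (STO M3): stack=[empty] mem=[0,0,0,5]
After op 5 (push 12): stack=[12] mem=[0,0,0,5]
After op 6 (STO M1): stack=[empty] mem=[0,12,0,5]
After op 7 (push 4): stack=[4] mem=[0,12,0,5]
After op 8 (STO M2): stack=[empty] mem=[0,12,4,5]
After op 9 (push 10): stack=[10] mem=[0,12,4,5]
After op 10 (push 4): stack=[10,4] mem=[0,12,4,5]
After op 11 (swap): stack=[4,10] mem=[0,12,4,5]
After op 12 (push 8): stack=[4,10,8] mem=[0,12,4,5]
After op 13 (swap): stack=[4,8,10] mem=[0,12,4,5]
After op 14 (*): stack=[4,80] mem=[0,12,4,5]

Answer: 80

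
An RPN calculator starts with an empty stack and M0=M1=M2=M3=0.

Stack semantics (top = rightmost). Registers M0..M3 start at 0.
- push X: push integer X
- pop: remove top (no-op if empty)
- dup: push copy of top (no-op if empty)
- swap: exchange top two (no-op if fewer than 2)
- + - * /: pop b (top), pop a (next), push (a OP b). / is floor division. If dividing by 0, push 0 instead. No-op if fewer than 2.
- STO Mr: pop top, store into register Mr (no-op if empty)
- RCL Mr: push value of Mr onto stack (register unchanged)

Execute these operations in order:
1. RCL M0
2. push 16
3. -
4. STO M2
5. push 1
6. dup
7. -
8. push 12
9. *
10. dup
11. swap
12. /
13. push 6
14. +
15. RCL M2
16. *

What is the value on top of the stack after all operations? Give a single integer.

After op 1 (RCL M0): stack=[0] mem=[0,0,0,0]
After op 2 (push 16): stack=[0,16] mem=[0,0,0,0]
After op 3 (-): stack=[-16] mem=[0,0,0,0]
After op 4 (STO M2): stack=[empty] mem=[0,0,-16,0]
After op 5 (push 1): stack=[1] mem=[0,0,-16,0]
After op 6 (dup): stack=[1,1] mem=[0,0,-16,0]
After op 7 (-): stack=[0] mem=[0,0,-16,0]
After op 8 (push 12): stack=[0,12] mem=[0,0,-16,0]
After op 9 (*): stack=[0] mem=[0,0,-16,0]
After op 10 (dup): stack=[0,0] mem=[0,0,-16,0]
After op 11 (swap): stack=[0,0] mem=[0,0,-16,0]
After op 12 (/): stack=[0] mem=[0,0,-16,0]
After op 13 (push 6): stack=[0,6] mem=[0,0,-16,0]
After op 14 (+): stack=[6] mem=[0,0,-16,0]
After op 15 (RCL M2): stack=[6,-16] mem=[0,0,-16,0]
After op 16 (*): stack=[-96] mem=[0,0,-16,0]

Answer: -96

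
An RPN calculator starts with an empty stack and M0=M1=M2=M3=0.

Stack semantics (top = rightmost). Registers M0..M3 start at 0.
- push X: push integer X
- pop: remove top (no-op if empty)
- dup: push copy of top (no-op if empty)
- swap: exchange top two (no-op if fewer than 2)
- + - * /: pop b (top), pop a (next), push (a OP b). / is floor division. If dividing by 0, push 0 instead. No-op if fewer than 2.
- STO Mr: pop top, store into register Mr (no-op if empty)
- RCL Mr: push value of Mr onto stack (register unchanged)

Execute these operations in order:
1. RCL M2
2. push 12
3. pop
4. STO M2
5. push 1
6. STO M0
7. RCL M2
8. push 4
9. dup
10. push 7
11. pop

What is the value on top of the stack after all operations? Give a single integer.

Answer: 4

Derivation:
After op 1 (RCL M2): stack=[0] mem=[0,0,0,0]
After op 2 (push 12): stack=[0,12] mem=[0,0,0,0]
After op 3 (pop): stack=[0] mem=[0,0,0,0]
After op 4 (STO M2): stack=[empty] mem=[0,0,0,0]
After op 5 (push 1): stack=[1] mem=[0,0,0,0]
After op 6 (STO M0): stack=[empty] mem=[1,0,0,0]
After op 7 (RCL M2): stack=[0] mem=[1,0,0,0]
After op 8 (push 4): stack=[0,4] mem=[1,0,0,0]
After op 9 (dup): stack=[0,4,4] mem=[1,0,0,0]
After op 10 (push 7): stack=[0,4,4,7] mem=[1,0,0,0]
After op 11 (pop): stack=[0,4,4] mem=[1,0,0,0]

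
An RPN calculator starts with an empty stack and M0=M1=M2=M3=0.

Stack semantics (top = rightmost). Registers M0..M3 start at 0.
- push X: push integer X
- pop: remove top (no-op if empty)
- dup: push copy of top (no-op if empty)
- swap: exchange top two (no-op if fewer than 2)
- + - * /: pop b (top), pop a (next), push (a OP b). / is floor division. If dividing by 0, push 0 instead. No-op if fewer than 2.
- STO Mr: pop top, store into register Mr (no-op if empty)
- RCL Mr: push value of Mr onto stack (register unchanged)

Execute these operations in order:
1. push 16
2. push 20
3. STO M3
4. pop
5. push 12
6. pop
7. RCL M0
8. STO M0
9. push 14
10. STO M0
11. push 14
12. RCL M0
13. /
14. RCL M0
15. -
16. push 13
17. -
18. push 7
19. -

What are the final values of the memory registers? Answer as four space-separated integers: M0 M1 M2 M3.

Answer: 14 0 0 20

Derivation:
After op 1 (push 16): stack=[16] mem=[0,0,0,0]
After op 2 (push 20): stack=[16,20] mem=[0,0,0,0]
After op 3 (STO M3): stack=[16] mem=[0,0,0,20]
After op 4 (pop): stack=[empty] mem=[0,0,0,20]
After op 5 (push 12): stack=[12] mem=[0,0,0,20]
After op 6 (pop): stack=[empty] mem=[0,0,0,20]
After op 7 (RCL M0): stack=[0] mem=[0,0,0,20]
After op 8 (STO M0): stack=[empty] mem=[0,0,0,20]
After op 9 (push 14): stack=[14] mem=[0,0,0,20]
After op 10 (STO M0): stack=[empty] mem=[14,0,0,20]
After op 11 (push 14): stack=[14] mem=[14,0,0,20]
After op 12 (RCL M0): stack=[14,14] mem=[14,0,0,20]
After op 13 (/): stack=[1] mem=[14,0,0,20]
After op 14 (RCL M0): stack=[1,14] mem=[14,0,0,20]
After op 15 (-): stack=[-13] mem=[14,0,0,20]
After op 16 (push 13): stack=[-13,13] mem=[14,0,0,20]
After op 17 (-): stack=[-26] mem=[14,0,0,20]
After op 18 (push 7): stack=[-26,7] mem=[14,0,0,20]
After op 19 (-): stack=[-33] mem=[14,0,0,20]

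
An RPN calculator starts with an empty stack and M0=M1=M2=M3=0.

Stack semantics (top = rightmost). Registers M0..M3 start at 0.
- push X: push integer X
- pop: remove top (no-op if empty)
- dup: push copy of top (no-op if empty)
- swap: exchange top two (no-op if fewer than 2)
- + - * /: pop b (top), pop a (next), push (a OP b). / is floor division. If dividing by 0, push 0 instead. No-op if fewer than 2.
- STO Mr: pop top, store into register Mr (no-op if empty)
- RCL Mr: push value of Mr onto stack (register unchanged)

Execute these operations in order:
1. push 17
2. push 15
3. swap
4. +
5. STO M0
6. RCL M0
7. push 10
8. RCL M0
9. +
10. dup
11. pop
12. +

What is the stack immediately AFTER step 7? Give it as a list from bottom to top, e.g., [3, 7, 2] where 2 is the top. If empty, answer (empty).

After op 1 (push 17): stack=[17] mem=[0,0,0,0]
After op 2 (push 15): stack=[17,15] mem=[0,0,0,0]
After op 3 (swap): stack=[15,17] mem=[0,0,0,0]
After op 4 (+): stack=[32] mem=[0,0,0,0]
After op 5 (STO M0): stack=[empty] mem=[32,0,0,0]
After op 6 (RCL M0): stack=[32] mem=[32,0,0,0]
After op 7 (push 10): stack=[32,10] mem=[32,0,0,0]

[32, 10]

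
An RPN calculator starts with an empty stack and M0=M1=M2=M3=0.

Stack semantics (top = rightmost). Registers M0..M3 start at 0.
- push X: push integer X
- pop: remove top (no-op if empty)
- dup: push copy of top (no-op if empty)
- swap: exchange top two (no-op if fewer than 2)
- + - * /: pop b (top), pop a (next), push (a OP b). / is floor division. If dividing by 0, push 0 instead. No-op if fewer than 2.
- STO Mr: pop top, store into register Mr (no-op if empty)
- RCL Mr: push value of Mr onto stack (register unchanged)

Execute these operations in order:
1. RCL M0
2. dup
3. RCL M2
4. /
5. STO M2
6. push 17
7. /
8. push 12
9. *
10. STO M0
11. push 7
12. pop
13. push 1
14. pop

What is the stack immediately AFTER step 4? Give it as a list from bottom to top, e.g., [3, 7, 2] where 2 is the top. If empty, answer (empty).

After op 1 (RCL M0): stack=[0] mem=[0,0,0,0]
After op 2 (dup): stack=[0,0] mem=[0,0,0,0]
After op 3 (RCL M2): stack=[0,0,0] mem=[0,0,0,0]
After op 4 (/): stack=[0,0] mem=[0,0,0,0]

[0, 0]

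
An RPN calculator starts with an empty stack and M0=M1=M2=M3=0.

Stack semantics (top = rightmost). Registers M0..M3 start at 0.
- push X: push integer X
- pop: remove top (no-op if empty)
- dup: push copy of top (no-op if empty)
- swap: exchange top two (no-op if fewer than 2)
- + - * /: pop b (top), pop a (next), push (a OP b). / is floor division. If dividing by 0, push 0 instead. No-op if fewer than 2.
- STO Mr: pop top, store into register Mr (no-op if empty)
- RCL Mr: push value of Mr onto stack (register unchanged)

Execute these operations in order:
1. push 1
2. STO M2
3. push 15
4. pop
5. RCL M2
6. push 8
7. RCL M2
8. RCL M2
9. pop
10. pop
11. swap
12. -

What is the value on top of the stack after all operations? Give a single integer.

After op 1 (push 1): stack=[1] mem=[0,0,0,0]
After op 2 (STO M2): stack=[empty] mem=[0,0,1,0]
After op 3 (push 15): stack=[15] mem=[0,0,1,0]
After op 4 (pop): stack=[empty] mem=[0,0,1,0]
After op 5 (RCL M2): stack=[1] mem=[0,0,1,0]
After op 6 (push 8): stack=[1,8] mem=[0,0,1,0]
After op 7 (RCL M2): stack=[1,8,1] mem=[0,0,1,0]
After op 8 (RCL M2): stack=[1,8,1,1] mem=[0,0,1,0]
After op 9 (pop): stack=[1,8,1] mem=[0,0,1,0]
After op 10 (pop): stack=[1,8] mem=[0,0,1,0]
After op 11 (swap): stack=[8,1] mem=[0,0,1,0]
After op 12 (-): stack=[7] mem=[0,0,1,0]

Answer: 7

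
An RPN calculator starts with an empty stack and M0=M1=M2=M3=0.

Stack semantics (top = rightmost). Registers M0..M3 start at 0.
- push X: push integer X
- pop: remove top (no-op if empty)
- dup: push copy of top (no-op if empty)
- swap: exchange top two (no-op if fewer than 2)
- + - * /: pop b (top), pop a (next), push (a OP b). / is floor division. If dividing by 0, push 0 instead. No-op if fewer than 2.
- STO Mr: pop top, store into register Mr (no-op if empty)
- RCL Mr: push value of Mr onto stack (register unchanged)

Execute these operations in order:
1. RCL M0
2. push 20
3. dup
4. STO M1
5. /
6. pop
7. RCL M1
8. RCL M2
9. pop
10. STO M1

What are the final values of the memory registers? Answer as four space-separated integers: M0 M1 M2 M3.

After op 1 (RCL M0): stack=[0] mem=[0,0,0,0]
After op 2 (push 20): stack=[0,20] mem=[0,0,0,0]
After op 3 (dup): stack=[0,20,20] mem=[0,0,0,0]
After op 4 (STO M1): stack=[0,20] mem=[0,20,0,0]
After op 5 (/): stack=[0] mem=[0,20,0,0]
After op 6 (pop): stack=[empty] mem=[0,20,0,0]
After op 7 (RCL M1): stack=[20] mem=[0,20,0,0]
After op 8 (RCL M2): stack=[20,0] mem=[0,20,0,0]
After op 9 (pop): stack=[20] mem=[0,20,0,0]
After op 10 (STO M1): stack=[empty] mem=[0,20,0,0]

Answer: 0 20 0 0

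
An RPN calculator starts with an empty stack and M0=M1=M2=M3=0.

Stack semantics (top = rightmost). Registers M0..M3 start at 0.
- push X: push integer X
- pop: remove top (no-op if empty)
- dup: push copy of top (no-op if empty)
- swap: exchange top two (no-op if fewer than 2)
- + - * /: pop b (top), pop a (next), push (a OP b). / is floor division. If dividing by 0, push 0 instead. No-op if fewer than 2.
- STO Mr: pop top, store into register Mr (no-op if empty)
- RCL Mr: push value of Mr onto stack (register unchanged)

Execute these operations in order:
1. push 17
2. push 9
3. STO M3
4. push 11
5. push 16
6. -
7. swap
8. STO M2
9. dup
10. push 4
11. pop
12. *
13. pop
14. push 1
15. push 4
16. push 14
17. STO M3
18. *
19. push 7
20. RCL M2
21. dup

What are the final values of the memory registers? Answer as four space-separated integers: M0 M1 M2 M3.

Answer: 0 0 17 14

Derivation:
After op 1 (push 17): stack=[17] mem=[0,0,0,0]
After op 2 (push 9): stack=[17,9] mem=[0,0,0,0]
After op 3 (STO M3): stack=[17] mem=[0,0,0,9]
After op 4 (push 11): stack=[17,11] mem=[0,0,0,9]
After op 5 (push 16): stack=[17,11,16] mem=[0,0,0,9]
After op 6 (-): stack=[17,-5] mem=[0,0,0,9]
After op 7 (swap): stack=[-5,17] mem=[0,0,0,9]
After op 8 (STO M2): stack=[-5] mem=[0,0,17,9]
After op 9 (dup): stack=[-5,-5] mem=[0,0,17,9]
After op 10 (push 4): stack=[-5,-5,4] mem=[0,0,17,9]
After op 11 (pop): stack=[-5,-5] mem=[0,0,17,9]
After op 12 (*): stack=[25] mem=[0,0,17,9]
After op 13 (pop): stack=[empty] mem=[0,0,17,9]
After op 14 (push 1): stack=[1] mem=[0,0,17,9]
After op 15 (push 4): stack=[1,4] mem=[0,0,17,9]
After op 16 (push 14): stack=[1,4,14] mem=[0,0,17,9]
After op 17 (STO M3): stack=[1,4] mem=[0,0,17,14]
After op 18 (*): stack=[4] mem=[0,0,17,14]
After op 19 (push 7): stack=[4,7] mem=[0,0,17,14]
After op 20 (RCL M2): stack=[4,7,17] mem=[0,0,17,14]
After op 21 (dup): stack=[4,7,17,17] mem=[0,0,17,14]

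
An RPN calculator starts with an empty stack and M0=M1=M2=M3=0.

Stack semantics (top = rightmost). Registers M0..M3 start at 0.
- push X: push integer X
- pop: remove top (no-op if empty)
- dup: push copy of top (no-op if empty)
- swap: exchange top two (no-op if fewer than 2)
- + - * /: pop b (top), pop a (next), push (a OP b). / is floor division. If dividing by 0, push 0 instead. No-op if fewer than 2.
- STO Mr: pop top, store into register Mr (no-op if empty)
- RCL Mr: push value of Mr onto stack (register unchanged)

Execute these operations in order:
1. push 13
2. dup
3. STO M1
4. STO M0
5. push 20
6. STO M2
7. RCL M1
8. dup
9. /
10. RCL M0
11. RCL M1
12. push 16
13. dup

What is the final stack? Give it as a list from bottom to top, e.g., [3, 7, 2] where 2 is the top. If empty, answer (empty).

After op 1 (push 13): stack=[13] mem=[0,0,0,0]
After op 2 (dup): stack=[13,13] mem=[0,0,0,0]
After op 3 (STO M1): stack=[13] mem=[0,13,0,0]
After op 4 (STO M0): stack=[empty] mem=[13,13,0,0]
After op 5 (push 20): stack=[20] mem=[13,13,0,0]
After op 6 (STO M2): stack=[empty] mem=[13,13,20,0]
After op 7 (RCL M1): stack=[13] mem=[13,13,20,0]
After op 8 (dup): stack=[13,13] mem=[13,13,20,0]
After op 9 (/): stack=[1] mem=[13,13,20,0]
After op 10 (RCL M0): stack=[1,13] mem=[13,13,20,0]
After op 11 (RCL M1): stack=[1,13,13] mem=[13,13,20,0]
After op 12 (push 16): stack=[1,13,13,16] mem=[13,13,20,0]
After op 13 (dup): stack=[1,13,13,16,16] mem=[13,13,20,0]

Answer: [1, 13, 13, 16, 16]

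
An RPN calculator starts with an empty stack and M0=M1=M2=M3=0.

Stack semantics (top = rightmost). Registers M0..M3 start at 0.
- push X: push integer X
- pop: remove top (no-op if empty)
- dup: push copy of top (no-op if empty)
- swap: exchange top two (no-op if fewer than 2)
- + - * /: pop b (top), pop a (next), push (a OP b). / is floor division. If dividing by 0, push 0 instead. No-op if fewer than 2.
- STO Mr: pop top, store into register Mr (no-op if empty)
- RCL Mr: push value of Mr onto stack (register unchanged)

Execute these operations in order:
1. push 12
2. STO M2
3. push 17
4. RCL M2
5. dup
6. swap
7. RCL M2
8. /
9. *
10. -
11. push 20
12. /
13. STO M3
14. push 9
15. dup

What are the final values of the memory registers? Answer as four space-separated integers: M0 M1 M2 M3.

Answer: 0 0 12 0

Derivation:
After op 1 (push 12): stack=[12] mem=[0,0,0,0]
After op 2 (STO M2): stack=[empty] mem=[0,0,12,0]
After op 3 (push 17): stack=[17] mem=[0,0,12,0]
After op 4 (RCL M2): stack=[17,12] mem=[0,0,12,0]
After op 5 (dup): stack=[17,12,12] mem=[0,0,12,0]
After op 6 (swap): stack=[17,12,12] mem=[0,0,12,0]
After op 7 (RCL M2): stack=[17,12,12,12] mem=[0,0,12,0]
After op 8 (/): stack=[17,12,1] mem=[0,0,12,0]
After op 9 (*): stack=[17,12] mem=[0,0,12,0]
After op 10 (-): stack=[5] mem=[0,0,12,0]
After op 11 (push 20): stack=[5,20] mem=[0,0,12,0]
After op 12 (/): stack=[0] mem=[0,0,12,0]
After op 13 (STO M3): stack=[empty] mem=[0,0,12,0]
After op 14 (push 9): stack=[9] mem=[0,0,12,0]
After op 15 (dup): stack=[9,9] mem=[0,0,12,0]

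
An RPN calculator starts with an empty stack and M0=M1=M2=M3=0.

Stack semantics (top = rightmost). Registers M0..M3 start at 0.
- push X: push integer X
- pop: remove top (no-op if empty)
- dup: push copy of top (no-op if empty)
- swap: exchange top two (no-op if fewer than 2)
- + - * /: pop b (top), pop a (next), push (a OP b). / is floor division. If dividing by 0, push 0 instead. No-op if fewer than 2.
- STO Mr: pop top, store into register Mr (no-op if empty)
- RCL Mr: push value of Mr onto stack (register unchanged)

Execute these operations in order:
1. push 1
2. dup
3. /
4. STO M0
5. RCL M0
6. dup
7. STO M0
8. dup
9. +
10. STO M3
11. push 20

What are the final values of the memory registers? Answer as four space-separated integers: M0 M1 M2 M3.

Answer: 1 0 0 2

Derivation:
After op 1 (push 1): stack=[1] mem=[0,0,0,0]
After op 2 (dup): stack=[1,1] mem=[0,0,0,0]
After op 3 (/): stack=[1] mem=[0,0,0,0]
After op 4 (STO M0): stack=[empty] mem=[1,0,0,0]
After op 5 (RCL M0): stack=[1] mem=[1,0,0,0]
After op 6 (dup): stack=[1,1] mem=[1,0,0,0]
After op 7 (STO M0): stack=[1] mem=[1,0,0,0]
After op 8 (dup): stack=[1,1] mem=[1,0,0,0]
After op 9 (+): stack=[2] mem=[1,0,0,0]
After op 10 (STO M3): stack=[empty] mem=[1,0,0,2]
After op 11 (push 20): stack=[20] mem=[1,0,0,2]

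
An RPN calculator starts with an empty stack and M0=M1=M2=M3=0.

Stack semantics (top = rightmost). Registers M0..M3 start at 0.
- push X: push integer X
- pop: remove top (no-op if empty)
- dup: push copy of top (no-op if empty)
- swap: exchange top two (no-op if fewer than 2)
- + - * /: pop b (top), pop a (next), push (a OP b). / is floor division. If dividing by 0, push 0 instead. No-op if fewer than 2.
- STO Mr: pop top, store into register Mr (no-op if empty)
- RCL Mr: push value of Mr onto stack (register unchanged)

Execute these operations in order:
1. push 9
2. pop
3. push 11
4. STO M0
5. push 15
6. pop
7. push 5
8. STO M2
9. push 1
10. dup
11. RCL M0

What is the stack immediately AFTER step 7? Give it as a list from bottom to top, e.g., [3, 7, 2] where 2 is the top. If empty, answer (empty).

After op 1 (push 9): stack=[9] mem=[0,0,0,0]
After op 2 (pop): stack=[empty] mem=[0,0,0,0]
After op 3 (push 11): stack=[11] mem=[0,0,0,0]
After op 4 (STO M0): stack=[empty] mem=[11,0,0,0]
After op 5 (push 15): stack=[15] mem=[11,0,0,0]
After op 6 (pop): stack=[empty] mem=[11,0,0,0]
After op 7 (push 5): stack=[5] mem=[11,0,0,0]

[5]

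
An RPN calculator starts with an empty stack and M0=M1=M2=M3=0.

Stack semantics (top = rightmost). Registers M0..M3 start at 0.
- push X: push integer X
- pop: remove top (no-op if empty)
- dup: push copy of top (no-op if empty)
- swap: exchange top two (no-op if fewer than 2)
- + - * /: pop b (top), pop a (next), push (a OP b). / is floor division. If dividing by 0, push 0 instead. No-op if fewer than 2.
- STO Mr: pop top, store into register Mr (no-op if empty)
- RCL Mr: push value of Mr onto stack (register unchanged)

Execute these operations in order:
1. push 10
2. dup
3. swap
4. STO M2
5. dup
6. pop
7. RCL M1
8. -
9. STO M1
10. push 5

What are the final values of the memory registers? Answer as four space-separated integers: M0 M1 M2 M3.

After op 1 (push 10): stack=[10] mem=[0,0,0,0]
After op 2 (dup): stack=[10,10] mem=[0,0,0,0]
After op 3 (swap): stack=[10,10] mem=[0,0,0,0]
After op 4 (STO M2): stack=[10] mem=[0,0,10,0]
After op 5 (dup): stack=[10,10] mem=[0,0,10,0]
After op 6 (pop): stack=[10] mem=[0,0,10,0]
After op 7 (RCL M1): stack=[10,0] mem=[0,0,10,0]
After op 8 (-): stack=[10] mem=[0,0,10,0]
After op 9 (STO M1): stack=[empty] mem=[0,10,10,0]
After op 10 (push 5): stack=[5] mem=[0,10,10,0]

Answer: 0 10 10 0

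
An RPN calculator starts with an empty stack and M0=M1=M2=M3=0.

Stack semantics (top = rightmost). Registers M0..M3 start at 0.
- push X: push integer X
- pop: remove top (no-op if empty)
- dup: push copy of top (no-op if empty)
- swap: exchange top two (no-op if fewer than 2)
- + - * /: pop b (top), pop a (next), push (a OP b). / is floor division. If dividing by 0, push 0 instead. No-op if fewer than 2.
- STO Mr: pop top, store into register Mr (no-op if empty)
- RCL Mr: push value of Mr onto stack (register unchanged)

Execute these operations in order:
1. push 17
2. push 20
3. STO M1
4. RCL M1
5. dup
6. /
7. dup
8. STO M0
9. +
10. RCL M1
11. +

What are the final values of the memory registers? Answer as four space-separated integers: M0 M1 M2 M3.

Answer: 1 20 0 0

Derivation:
After op 1 (push 17): stack=[17] mem=[0,0,0,0]
After op 2 (push 20): stack=[17,20] mem=[0,0,0,0]
After op 3 (STO M1): stack=[17] mem=[0,20,0,0]
After op 4 (RCL M1): stack=[17,20] mem=[0,20,0,0]
After op 5 (dup): stack=[17,20,20] mem=[0,20,0,0]
After op 6 (/): stack=[17,1] mem=[0,20,0,0]
After op 7 (dup): stack=[17,1,1] mem=[0,20,0,0]
After op 8 (STO M0): stack=[17,1] mem=[1,20,0,0]
After op 9 (+): stack=[18] mem=[1,20,0,0]
After op 10 (RCL M1): stack=[18,20] mem=[1,20,0,0]
After op 11 (+): stack=[38] mem=[1,20,0,0]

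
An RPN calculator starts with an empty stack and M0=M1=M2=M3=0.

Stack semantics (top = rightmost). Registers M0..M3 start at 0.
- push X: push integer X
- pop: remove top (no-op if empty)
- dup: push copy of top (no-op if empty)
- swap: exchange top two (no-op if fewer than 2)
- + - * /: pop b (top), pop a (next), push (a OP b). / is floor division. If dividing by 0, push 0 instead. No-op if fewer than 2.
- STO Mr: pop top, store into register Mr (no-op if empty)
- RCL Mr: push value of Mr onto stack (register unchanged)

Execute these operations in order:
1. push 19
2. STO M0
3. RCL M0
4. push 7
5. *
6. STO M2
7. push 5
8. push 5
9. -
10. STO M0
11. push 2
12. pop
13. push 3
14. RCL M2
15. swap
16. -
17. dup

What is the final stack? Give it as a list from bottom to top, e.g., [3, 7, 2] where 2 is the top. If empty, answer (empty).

Answer: [130, 130]

Derivation:
After op 1 (push 19): stack=[19] mem=[0,0,0,0]
After op 2 (STO M0): stack=[empty] mem=[19,0,0,0]
After op 3 (RCL M0): stack=[19] mem=[19,0,0,0]
After op 4 (push 7): stack=[19,7] mem=[19,0,0,0]
After op 5 (*): stack=[133] mem=[19,0,0,0]
After op 6 (STO M2): stack=[empty] mem=[19,0,133,0]
After op 7 (push 5): stack=[5] mem=[19,0,133,0]
After op 8 (push 5): stack=[5,5] mem=[19,0,133,0]
After op 9 (-): stack=[0] mem=[19,0,133,0]
After op 10 (STO M0): stack=[empty] mem=[0,0,133,0]
After op 11 (push 2): stack=[2] mem=[0,0,133,0]
After op 12 (pop): stack=[empty] mem=[0,0,133,0]
After op 13 (push 3): stack=[3] mem=[0,0,133,0]
After op 14 (RCL M2): stack=[3,133] mem=[0,0,133,0]
After op 15 (swap): stack=[133,3] mem=[0,0,133,0]
After op 16 (-): stack=[130] mem=[0,0,133,0]
After op 17 (dup): stack=[130,130] mem=[0,0,133,0]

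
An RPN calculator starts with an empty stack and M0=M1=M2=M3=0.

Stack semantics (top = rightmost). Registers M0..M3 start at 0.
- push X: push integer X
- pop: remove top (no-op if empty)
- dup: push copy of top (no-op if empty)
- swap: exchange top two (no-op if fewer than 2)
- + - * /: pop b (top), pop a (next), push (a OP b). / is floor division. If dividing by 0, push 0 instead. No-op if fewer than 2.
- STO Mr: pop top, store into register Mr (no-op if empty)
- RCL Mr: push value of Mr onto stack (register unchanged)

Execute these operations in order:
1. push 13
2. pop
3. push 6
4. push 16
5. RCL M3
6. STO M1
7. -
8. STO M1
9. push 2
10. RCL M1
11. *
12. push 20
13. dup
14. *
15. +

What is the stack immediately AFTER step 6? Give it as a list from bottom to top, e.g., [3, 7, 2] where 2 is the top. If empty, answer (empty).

After op 1 (push 13): stack=[13] mem=[0,0,0,0]
After op 2 (pop): stack=[empty] mem=[0,0,0,0]
After op 3 (push 6): stack=[6] mem=[0,0,0,0]
After op 4 (push 16): stack=[6,16] mem=[0,0,0,0]
After op 5 (RCL M3): stack=[6,16,0] mem=[0,0,0,0]
After op 6 (STO M1): stack=[6,16] mem=[0,0,0,0]

[6, 16]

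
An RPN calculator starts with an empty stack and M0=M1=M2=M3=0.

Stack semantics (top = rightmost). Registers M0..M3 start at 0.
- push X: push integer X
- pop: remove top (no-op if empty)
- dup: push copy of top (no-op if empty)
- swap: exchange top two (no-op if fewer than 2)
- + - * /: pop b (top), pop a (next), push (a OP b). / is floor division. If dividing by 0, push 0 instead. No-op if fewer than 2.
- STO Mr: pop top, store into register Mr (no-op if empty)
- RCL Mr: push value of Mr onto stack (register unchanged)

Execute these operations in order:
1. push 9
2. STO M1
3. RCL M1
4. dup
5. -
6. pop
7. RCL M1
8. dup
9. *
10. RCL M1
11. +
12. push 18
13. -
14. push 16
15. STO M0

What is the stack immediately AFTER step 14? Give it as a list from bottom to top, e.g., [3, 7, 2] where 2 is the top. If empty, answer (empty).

After op 1 (push 9): stack=[9] mem=[0,0,0,0]
After op 2 (STO M1): stack=[empty] mem=[0,9,0,0]
After op 3 (RCL M1): stack=[9] mem=[0,9,0,0]
After op 4 (dup): stack=[9,9] mem=[0,9,0,0]
After op 5 (-): stack=[0] mem=[0,9,0,0]
After op 6 (pop): stack=[empty] mem=[0,9,0,0]
After op 7 (RCL M1): stack=[9] mem=[0,9,0,0]
After op 8 (dup): stack=[9,9] mem=[0,9,0,0]
After op 9 (*): stack=[81] mem=[0,9,0,0]
After op 10 (RCL M1): stack=[81,9] mem=[0,9,0,0]
After op 11 (+): stack=[90] mem=[0,9,0,0]
After op 12 (push 18): stack=[90,18] mem=[0,9,0,0]
After op 13 (-): stack=[72] mem=[0,9,0,0]
After op 14 (push 16): stack=[72,16] mem=[0,9,0,0]

[72, 16]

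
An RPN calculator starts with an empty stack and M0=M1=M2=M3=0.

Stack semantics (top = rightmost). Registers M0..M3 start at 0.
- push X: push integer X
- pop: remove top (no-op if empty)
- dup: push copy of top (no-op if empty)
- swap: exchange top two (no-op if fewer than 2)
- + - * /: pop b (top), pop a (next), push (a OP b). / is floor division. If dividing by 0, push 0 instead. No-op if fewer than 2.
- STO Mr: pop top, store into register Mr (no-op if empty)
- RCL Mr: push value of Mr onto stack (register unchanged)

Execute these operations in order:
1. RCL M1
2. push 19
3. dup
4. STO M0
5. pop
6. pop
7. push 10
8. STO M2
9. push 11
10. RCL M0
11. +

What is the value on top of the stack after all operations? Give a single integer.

Answer: 30

Derivation:
After op 1 (RCL M1): stack=[0] mem=[0,0,0,0]
After op 2 (push 19): stack=[0,19] mem=[0,0,0,0]
After op 3 (dup): stack=[0,19,19] mem=[0,0,0,0]
After op 4 (STO M0): stack=[0,19] mem=[19,0,0,0]
After op 5 (pop): stack=[0] mem=[19,0,0,0]
After op 6 (pop): stack=[empty] mem=[19,0,0,0]
After op 7 (push 10): stack=[10] mem=[19,0,0,0]
After op 8 (STO M2): stack=[empty] mem=[19,0,10,0]
After op 9 (push 11): stack=[11] mem=[19,0,10,0]
After op 10 (RCL M0): stack=[11,19] mem=[19,0,10,0]
After op 11 (+): stack=[30] mem=[19,0,10,0]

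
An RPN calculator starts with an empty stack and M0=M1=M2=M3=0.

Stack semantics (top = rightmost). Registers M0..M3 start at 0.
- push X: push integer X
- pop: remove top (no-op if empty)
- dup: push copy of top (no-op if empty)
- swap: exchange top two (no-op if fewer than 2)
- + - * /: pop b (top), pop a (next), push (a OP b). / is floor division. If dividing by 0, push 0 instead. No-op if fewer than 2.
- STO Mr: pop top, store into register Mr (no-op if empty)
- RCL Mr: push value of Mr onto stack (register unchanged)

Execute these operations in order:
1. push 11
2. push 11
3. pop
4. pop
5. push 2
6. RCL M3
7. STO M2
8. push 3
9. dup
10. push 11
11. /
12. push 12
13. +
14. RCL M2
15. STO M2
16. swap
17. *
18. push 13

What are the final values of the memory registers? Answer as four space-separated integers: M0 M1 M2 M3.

After op 1 (push 11): stack=[11] mem=[0,0,0,0]
After op 2 (push 11): stack=[11,11] mem=[0,0,0,0]
After op 3 (pop): stack=[11] mem=[0,0,0,0]
After op 4 (pop): stack=[empty] mem=[0,0,0,0]
After op 5 (push 2): stack=[2] mem=[0,0,0,0]
After op 6 (RCL M3): stack=[2,0] mem=[0,0,0,0]
After op 7 (STO M2): stack=[2] mem=[0,0,0,0]
After op 8 (push 3): stack=[2,3] mem=[0,0,0,0]
After op 9 (dup): stack=[2,3,3] mem=[0,0,0,0]
After op 10 (push 11): stack=[2,3,3,11] mem=[0,0,0,0]
After op 11 (/): stack=[2,3,0] mem=[0,0,0,0]
After op 12 (push 12): stack=[2,3,0,12] mem=[0,0,0,0]
After op 13 (+): stack=[2,3,12] mem=[0,0,0,0]
After op 14 (RCL M2): stack=[2,3,12,0] mem=[0,0,0,0]
After op 15 (STO M2): stack=[2,3,12] mem=[0,0,0,0]
After op 16 (swap): stack=[2,12,3] mem=[0,0,0,0]
After op 17 (*): stack=[2,36] mem=[0,0,0,0]
After op 18 (push 13): stack=[2,36,13] mem=[0,0,0,0]

Answer: 0 0 0 0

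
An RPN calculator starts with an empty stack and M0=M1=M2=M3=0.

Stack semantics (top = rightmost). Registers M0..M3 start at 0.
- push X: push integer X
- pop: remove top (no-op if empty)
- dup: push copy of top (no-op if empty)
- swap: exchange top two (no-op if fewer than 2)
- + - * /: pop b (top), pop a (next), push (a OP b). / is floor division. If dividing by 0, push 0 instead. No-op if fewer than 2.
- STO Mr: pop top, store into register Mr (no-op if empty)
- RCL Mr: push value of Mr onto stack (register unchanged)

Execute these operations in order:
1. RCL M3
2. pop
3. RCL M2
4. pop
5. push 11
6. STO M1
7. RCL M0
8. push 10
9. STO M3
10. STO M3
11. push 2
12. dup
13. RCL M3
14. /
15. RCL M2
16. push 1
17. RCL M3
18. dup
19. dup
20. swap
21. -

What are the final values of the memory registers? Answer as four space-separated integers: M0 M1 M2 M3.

After op 1 (RCL M3): stack=[0] mem=[0,0,0,0]
After op 2 (pop): stack=[empty] mem=[0,0,0,0]
After op 3 (RCL M2): stack=[0] mem=[0,0,0,0]
After op 4 (pop): stack=[empty] mem=[0,0,0,0]
After op 5 (push 11): stack=[11] mem=[0,0,0,0]
After op 6 (STO M1): stack=[empty] mem=[0,11,0,0]
After op 7 (RCL M0): stack=[0] mem=[0,11,0,0]
After op 8 (push 10): stack=[0,10] mem=[0,11,0,0]
After op 9 (STO M3): stack=[0] mem=[0,11,0,10]
After op 10 (STO M3): stack=[empty] mem=[0,11,0,0]
After op 11 (push 2): stack=[2] mem=[0,11,0,0]
After op 12 (dup): stack=[2,2] mem=[0,11,0,0]
After op 13 (RCL M3): stack=[2,2,0] mem=[0,11,0,0]
After op 14 (/): stack=[2,0] mem=[0,11,0,0]
After op 15 (RCL M2): stack=[2,0,0] mem=[0,11,0,0]
After op 16 (push 1): stack=[2,0,0,1] mem=[0,11,0,0]
After op 17 (RCL M3): stack=[2,0,0,1,0] mem=[0,11,0,0]
After op 18 (dup): stack=[2,0,0,1,0,0] mem=[0,11,0,0]
After op 19 (dup): stack=[2,0,0,1,0,0,0] mem=[0,11,0,0]
After op 20 (swap): stack=[2,0,0,1,0,0,0] mem=[0,11,0,0]
After op 21 (-): stack=[2,0,0,1,0,0] mem=[0,11,0,0]

Answer: 0 11 0 0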